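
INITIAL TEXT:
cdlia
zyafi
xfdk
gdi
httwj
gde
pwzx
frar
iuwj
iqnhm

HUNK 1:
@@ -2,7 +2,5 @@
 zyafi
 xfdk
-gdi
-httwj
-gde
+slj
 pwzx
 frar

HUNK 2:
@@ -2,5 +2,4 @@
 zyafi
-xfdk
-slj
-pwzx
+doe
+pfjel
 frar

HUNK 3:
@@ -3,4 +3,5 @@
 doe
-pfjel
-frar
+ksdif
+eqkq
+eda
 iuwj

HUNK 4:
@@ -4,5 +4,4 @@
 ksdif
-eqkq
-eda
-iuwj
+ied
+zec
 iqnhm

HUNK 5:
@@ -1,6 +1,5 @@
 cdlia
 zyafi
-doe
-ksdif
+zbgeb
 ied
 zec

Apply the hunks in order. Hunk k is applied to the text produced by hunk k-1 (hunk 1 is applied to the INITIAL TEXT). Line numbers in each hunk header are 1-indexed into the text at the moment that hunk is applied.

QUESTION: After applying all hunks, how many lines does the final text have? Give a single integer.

Hunk 1: at line 2 remove [gdi,httwj,gde] add [slj] -> 8 lines: cdlia zyafi xfdk slj pwzx frar iuwj iqnhm
Hunk 2: at line 2 remove [xfdk,slj,pwzx] add [doe,pfjel] -> 7 lines: cdlia zyafi doe pfjel frar iuwj iqnhm
Hunk 3: at line 3 remove [pfjel,frar] add [ksdif,eqkq,eda] -> 8 lines: cdlia zyafi doe ksdif eqkq eda iuwj iqnhm
Hunk 4: at line 4 remove [eqkq,eda,iuwj] add [ied,zec] -> 7 lines: cdlia zyafi doe ksdif ied zec iqnhm
Hunk 5: at line 1 remove [doe,ksdif] add [zbgeb] -> 6 lines: cdlia zyafi zbgeb ied zec iqnhm
Final line count: 6

Answer: 6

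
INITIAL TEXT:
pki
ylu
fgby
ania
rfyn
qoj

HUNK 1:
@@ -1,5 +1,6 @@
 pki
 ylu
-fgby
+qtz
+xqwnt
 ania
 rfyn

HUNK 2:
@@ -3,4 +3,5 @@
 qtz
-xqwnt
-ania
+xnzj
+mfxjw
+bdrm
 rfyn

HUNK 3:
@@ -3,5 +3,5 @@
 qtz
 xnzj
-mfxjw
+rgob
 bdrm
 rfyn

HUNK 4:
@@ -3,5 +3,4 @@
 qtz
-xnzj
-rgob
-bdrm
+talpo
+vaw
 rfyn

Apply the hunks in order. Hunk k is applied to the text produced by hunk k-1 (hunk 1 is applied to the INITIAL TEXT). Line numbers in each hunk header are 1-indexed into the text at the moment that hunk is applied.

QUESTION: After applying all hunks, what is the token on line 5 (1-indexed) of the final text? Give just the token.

Answer: vaw

Derivation:
Hunk 1: at line 1 remove [fgby] add [qtz,xqwnt] -> 7 lines: pki ylu qtz xqwnt ania rfyn qoj
Hunk 2: at line 3 remove [xqwnt,ania] add [xnzj,mfxjw,bdrm] -> 8 lines: pki ylu qtz xnzj mfxjw bdrm rfyn qoj
Hunk 3: at line 3 remove [mfxjw] add [rgob] -> 8 lines: pki ylu qtz xnzj rgob bdrm rfyn qoj
Hunk 4: at line 3 remove [xnzj,rgob,bdrm] add [talpo,vaw] -> 7 lines: pki ylu qtz talpo vaw rfyn qoj
Final line 5: vaw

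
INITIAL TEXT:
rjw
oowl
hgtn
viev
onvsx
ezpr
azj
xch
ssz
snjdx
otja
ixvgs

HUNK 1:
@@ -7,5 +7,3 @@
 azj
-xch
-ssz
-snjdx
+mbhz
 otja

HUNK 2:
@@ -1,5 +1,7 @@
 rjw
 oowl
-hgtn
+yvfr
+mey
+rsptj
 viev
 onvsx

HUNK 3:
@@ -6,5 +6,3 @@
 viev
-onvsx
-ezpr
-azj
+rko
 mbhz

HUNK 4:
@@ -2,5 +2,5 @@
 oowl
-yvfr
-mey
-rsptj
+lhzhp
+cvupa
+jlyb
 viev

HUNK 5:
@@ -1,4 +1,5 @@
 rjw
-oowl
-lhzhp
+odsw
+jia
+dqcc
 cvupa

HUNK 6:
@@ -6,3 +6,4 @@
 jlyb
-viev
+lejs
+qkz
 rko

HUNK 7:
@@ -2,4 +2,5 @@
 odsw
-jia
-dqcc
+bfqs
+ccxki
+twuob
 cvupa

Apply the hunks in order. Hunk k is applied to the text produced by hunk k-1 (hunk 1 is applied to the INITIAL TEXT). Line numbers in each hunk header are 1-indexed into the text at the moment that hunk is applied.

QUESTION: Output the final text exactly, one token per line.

Hunk 1: at line 7 remove [xch,ssz,snjdx] add [mbhz] -> 10 lines: rjw oowl hgtn viev onvsx ezpr azj mbhz otja ixvgs
Hunk 2: at line 1 remove [hgtn] add [yvfr,mey,rsptj] -> 12 lines: rjw oowl yvfr mey rsptj viev onvsx ezpr azj mbhz otja ixvgs
Hunk 3: at line 6 remove [onvsx,ezpr,azj] add [rko] -> 10 lines: rjw oowl yvfr mey rsptj viev rko mbhz otja ixvgs
Hunk 4: at line 2 remove [yvfr,mey,rsptj] add [lhzhp,cvupa,jlyb] -> 10 lines: rjw oowl lhzhp cvupa jlyb viev rko mbhz otja ixvgs
Hunk 5: at line 1 remove [oowl,lhzhp] add [odsw,jia,dqcc] -> 11 lines: rjw odsw jia dqcc cvupa jlyb viev rko mbhz otja ixvgs
Hunk 6: at line 6 remove [viev] add [lejs,qkz] -> 12 lines: rjw odsw jia dqcc cvupa jlyb lejs qkz rko mbhz otja ixvgs
Hunk 7: at line 2 remove [jia,dqcc] add [bfqs,ccxki,twuob] -> 13 lines: rjw odsw bfqs ccxki twuob cvupa jlyb lejs qkz rko mbhz otja ixvgs

Answer: rjw
odsw
bfqs
ccxki
twuob
cvupa
jlyb
lejs
qkz
rko
mbhz
otja
ixvgs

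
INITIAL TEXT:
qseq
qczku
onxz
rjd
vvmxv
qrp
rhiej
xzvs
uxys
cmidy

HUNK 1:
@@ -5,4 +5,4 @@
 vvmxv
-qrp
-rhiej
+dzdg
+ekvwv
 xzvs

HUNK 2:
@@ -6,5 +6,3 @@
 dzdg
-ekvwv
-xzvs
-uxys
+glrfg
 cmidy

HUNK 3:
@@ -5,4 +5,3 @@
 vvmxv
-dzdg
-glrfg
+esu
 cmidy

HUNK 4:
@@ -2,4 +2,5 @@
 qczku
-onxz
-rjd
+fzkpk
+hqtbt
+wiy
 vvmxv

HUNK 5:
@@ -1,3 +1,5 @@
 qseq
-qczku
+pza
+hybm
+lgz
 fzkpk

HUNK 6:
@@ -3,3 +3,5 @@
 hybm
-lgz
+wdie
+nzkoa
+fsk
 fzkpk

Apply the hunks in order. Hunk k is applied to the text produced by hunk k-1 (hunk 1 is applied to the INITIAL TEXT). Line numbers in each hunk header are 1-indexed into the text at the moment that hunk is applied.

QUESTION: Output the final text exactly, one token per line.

Hunk 1: at line 5 remove [qrp,rhiej] add [dzdg,ekvwv] -> 10 lines: qseq qczku onxz rjd vvmxv dzdg ekvwv xzvs uxys cmidy
Hunk 2: at line 6 remove [ekvwv,xzvs,uxys] add [glrfg] -> 8 lines: qseq qczku onxz rjd vvmxv dzdg glrfg cmidy
Hunk 3: at line 5 remove [dzdg,glrfg] add [esu] -> 7 lines: qseq qczku onxz rjd vvmxv esu cmidy
Hunk 4: at line 2 remove [onxz,rjd] add [fzkpk,hqtbt,wiy] -> 8 lines: qseq qczku fzkpk hqtbt wiy vvmxv esu cmidy
Hunk 5: at line 1 remove [qczku] add [pza,hybm,lgz] -> 10 lines: qseq pza hybm lgz fzkpk hqtbt wiy vvmxv esu cmidy
Hunk 6: at line 3 remove [lgz] add [wdie,nzkoa,fsk] -> 12 lines: qseq pza hybm wdie nzkoa fsk fzkpk hqtbt wiy vvmxv esu cmidy

Answer: qseq
pza
hybm
wdie
nzkoa
fsk
fzkpk
hqtbt
wiy
vvmxv
esu
cmidy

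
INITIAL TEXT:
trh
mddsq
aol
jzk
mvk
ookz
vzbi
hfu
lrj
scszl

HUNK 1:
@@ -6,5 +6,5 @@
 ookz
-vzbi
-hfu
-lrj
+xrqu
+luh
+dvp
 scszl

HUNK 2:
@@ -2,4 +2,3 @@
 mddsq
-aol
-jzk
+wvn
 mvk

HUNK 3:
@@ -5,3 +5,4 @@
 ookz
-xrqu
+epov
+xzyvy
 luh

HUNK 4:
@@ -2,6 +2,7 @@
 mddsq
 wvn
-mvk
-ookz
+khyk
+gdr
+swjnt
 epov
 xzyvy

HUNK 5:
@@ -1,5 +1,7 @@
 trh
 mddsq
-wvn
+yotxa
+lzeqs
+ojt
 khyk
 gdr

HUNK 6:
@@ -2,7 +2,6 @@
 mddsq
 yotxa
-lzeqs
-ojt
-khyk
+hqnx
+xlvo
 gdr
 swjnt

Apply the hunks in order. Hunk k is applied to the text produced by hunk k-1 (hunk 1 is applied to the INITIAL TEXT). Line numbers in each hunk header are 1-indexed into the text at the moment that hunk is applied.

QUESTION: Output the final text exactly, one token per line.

Answer: trh
mddsq
yotxa
hqnx
xlvo
gdr
swjnt
epov
xzyvy
luh
dvp
scszl

Derivation:
Hunk 1: at line 6 remove [vzbi,hfu,lrj] add [xrqu,luh,dvp] -> 10 lines: trh mddsq aol jzk mvk ookz xrqu luh dvp scszl
Hunk 2: at line 2 remove [aol,jzk] add [wvn] -> 9 lines: trh mddsq wvn mvk ookz xrqu luh dvp scszl
Hunk 3: at line 5 remove [xrqu] add [epov,xzyvy] -> 10 lines: trh mddsq wvn mvk ookz epov xzyvy luh dvp scszl
Hunk 4: at line 2 remove [mvk,ookz] add [khyk,gdr,swjnt] -> 11 lines: trh mddsq wvn khyk gdr swjnt epov xzyvy luh dvp scszl
Hunk 5: at line 1 remove [wvn] add [yotxa,lzeqs,ojt] -> 13 lines: trh mddsq yotxa lzeqs ojt khyk gdr swjnt epov xzyvy luh dvp scszl
Hunk 6: at line 2 remove [lzeqs,ojt,khyk] add [hqnx,xlvo] -> 12 lines: trh mddsq yotxa hqnx xlvo gdr swjnt epov xzyvy luh dvp scszl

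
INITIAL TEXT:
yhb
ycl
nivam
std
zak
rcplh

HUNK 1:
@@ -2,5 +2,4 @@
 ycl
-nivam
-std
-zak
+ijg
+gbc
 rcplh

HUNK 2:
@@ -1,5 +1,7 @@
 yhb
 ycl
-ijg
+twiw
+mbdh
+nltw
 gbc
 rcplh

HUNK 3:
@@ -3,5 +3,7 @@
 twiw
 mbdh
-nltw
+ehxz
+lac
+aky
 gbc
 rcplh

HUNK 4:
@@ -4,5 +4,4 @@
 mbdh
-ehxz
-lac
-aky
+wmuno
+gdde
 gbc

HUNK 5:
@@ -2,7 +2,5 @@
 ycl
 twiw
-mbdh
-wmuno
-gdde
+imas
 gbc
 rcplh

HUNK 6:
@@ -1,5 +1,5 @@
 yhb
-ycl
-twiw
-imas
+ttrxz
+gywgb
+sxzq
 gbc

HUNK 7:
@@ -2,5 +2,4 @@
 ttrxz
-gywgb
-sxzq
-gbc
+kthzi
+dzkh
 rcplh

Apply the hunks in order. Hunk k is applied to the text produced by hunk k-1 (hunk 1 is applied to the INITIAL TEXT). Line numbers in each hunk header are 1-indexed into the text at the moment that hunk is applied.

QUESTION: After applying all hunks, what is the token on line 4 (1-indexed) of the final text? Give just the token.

Hunk 1: at line 2 remove [nivam,std,zak] add [ijg,gbc] -> 5 lines: yhb ycl ijg gbc rcplh
Hunk 2: at line 1 remove [ijg] add [twiw,mbdh,nltw] -> 7 lines: yhb ycl twiw mbdh nltw gbc rcplh
Hunk 3: at line 3 remove [nltw] add [ehxz,lac,aky] -> 9 lines: yhb ycl twiw mbdh ehxz lac aky gbc rcplh
Hunk 4: at line 4 remove [ehxz,lac,aky] add [wmuno,gdde] -> 8 lines: yhb ycl twiw mbdh wmuno gdde gbc rcplh
Hunk 5: at line 2 remove [mbdh,wmuno,gdde] add [imas] -> 6 lines: yhb ycl twiw imas gbc rcplh
Hunk 6: at line 1 remove [ycl,twiw,imas] add [ttrxz,gywgb,sxzq] -> 6 lines: yhb ttrxz gywgb sxzq gbc rcplh
Hunk 7: at line 2 remove [gywgb,sxzq,gbc] add [kthzi,dzkh] -> 5 lines: yhb ttrxz kthzi dzkh rcplh
Final line 4: dzkh

Answer: dzkh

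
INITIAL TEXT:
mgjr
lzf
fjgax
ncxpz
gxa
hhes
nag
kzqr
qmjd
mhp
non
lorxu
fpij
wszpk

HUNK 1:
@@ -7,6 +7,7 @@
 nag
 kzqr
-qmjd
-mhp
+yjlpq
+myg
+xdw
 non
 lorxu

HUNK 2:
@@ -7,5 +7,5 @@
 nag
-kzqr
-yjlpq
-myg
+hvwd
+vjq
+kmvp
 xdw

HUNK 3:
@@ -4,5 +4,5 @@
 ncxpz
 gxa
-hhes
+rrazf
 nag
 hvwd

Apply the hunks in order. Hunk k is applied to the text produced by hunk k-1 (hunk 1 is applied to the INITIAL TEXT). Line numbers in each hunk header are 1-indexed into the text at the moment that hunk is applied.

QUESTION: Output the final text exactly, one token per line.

Answer: mgjr
lzf
fjgax
ncxpz
gxa
rrazf
nag
hvwd
vjq
kmvp
xdw
non
lorxu
fpij
wszpk

Derivation:
Hunk 1: at line 7 remove [qmjd,mhp] add [yjlpq,myg,xdw] -> 15 lines: mgjr lzf fjgax ncxpz gxa hhes nag kzqr yjlpq myg xdw non lorxu fpij wszpk
Hunk 2: at line 7 remove [kzqr,yjlpq,myg] add [hvwd,vjq,kmvp] -> 15 lines: mgjr lzf fjgax ncxpz gxa hhes nag hvwd vjq kmvp xdw non lorxu fpij wszpk
Hunk 3: at line 4 remove [hhes] add [rrazf] -> 15 lines: mgjr lzf fjgax ncxpz gxa rrazf nag hvwd vjq kmvp xdw non lorxu fpij wszpk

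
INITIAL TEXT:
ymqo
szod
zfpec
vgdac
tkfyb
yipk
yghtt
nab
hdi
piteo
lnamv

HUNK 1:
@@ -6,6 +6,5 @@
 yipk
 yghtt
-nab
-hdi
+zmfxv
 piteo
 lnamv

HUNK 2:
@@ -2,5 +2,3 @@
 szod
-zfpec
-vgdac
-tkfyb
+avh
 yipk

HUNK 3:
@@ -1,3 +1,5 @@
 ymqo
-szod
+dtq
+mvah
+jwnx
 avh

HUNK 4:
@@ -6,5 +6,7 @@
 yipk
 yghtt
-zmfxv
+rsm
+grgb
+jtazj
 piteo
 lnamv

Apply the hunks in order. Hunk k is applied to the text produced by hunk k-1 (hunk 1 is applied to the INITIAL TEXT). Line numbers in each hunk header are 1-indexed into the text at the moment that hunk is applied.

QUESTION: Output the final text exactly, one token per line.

Answer: ymqo
dtq
mvah
jwnx
avh
yipk
yghtt
rsm
grgb
jtazj
piteo
lnamv

Derivation:
Hunk 1: at line 6 remove [nab,hdi] add [zmfxv] -> 10 lines: ymqo szod zfpec vgdac tkfyb yipk yghtt zmfxv piteo lnamv
Hunk 2: at line 2 remove [zfpec,vgdac,tkfyb] add [avh] -> 8 lines: ymqo szod avh yipk yghtt zmfxv piteo lnamv
Hunk 3: at line 1 remove [szod] add [dtq,mvah,jwnx] -> 10 lines: ymqo dtq mvah jwnx avh yipk yghtt zmfxv piteo lnamv
Hunk 4: at line 6 remove [zmfxv] add [rsm,grgb,jtazj] -> 12 lines: ymqo dtq mvah jwnx avh yipk yghtt rsm grgb jtazj piteo lnamv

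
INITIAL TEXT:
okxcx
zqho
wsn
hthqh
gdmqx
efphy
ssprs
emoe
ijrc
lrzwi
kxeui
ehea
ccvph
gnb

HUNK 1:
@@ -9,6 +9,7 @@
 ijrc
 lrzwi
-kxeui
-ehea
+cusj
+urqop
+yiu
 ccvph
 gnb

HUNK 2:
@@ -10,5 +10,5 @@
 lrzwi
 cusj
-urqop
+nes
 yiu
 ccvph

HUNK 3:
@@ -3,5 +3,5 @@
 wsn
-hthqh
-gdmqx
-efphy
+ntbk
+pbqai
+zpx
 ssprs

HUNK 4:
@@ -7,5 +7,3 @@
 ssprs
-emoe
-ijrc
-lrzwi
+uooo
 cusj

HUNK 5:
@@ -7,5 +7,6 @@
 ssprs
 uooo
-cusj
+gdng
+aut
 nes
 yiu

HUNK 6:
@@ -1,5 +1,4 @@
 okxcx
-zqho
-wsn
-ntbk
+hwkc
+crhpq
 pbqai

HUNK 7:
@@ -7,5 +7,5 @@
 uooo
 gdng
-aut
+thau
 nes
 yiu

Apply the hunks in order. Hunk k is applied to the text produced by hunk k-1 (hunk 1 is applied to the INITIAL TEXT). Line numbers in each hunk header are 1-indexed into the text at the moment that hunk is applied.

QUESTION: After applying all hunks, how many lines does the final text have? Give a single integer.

Answer: 13

Derivation:
Hunk 1: at line 9 remove [kxeui,ehea] add [cusj,urqop,yiu] -> 15 lines: okxcx zqho wsn hthqh gdmqx efphy ssprs emoe ijrc lrzwi cusj urqop yiu ccvph gnb
Hunk 2: at line 10 remove [urqop] add [nes] -> 15 lines: okxcx zqho wsn hthqh gdmqx efphy ssprs emoe ijrc lrzwi cusj nes yiu ccvph gnb
Hunk 3: at line 3 remove [hthqh,gdmqx,efphy] add [ntbk,pbqai,zpx] -> 15 lines: okxcx zqho wsn ntbk pbqai zpx ssprs emoe ijrc lrzwi cusj nes yiu ccvph gnb
Hunk 4: at line 7 remove [emoe,ijrc,lrzwi] add [uooo] -> 13 lines: okxcx zqho wsn ntbk pbqai zpx ssprs uooo cusj nes yiu ccvph gnb
Hunk 5: at line 7 remove [cusj] add [gdng,aut] -> 14 lines: okxcx zqho wsn ntbk pbqai zpx ssprs uooo gdng aut nes yiu ccvph gnb
Hunk 6: at line 1 remove [zqho,wsn,ntbk] add [hwkc,crhpq] -> 13 lines: okxcx hwkc crhpq pbqai zpx ssprs uooo gdng aut nes yiu ccvph gnb
Hunk 7: at line 7 remove [aut] add [thau] -> 13 lines: okxcx hwkc crhpq pbqai zpx ssprs uooo gdng thau nes yiu ccvph gnb
Final line count: 13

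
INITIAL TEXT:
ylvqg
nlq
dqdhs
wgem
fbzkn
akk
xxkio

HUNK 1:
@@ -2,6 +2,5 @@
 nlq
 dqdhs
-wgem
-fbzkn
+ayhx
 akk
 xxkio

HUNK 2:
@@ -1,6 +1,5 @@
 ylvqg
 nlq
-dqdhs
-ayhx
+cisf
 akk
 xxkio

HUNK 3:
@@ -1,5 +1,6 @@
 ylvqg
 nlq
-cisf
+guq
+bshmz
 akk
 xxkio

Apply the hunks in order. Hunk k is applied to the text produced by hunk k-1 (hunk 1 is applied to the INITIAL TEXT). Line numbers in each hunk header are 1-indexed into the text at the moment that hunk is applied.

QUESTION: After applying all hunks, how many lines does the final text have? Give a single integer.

Hunk 1: at line 2 remove [wgem,fbzkn] add [ayhx] -> 6 lines: ylvqg nlq dqdhs ayhx akk xxkio
Hunk 2: at line 1 remove [dqdhs,ayhx] add [cisf] -> 5 lines: ylvqg nlq cisf akk xxkio
Hunk 3: at line 1 remove [cisf] add [guq,bshmz] -> 6 lines: ylvqg nlq guq bshmz akk xxkio
Final line count: 6

Answer: 6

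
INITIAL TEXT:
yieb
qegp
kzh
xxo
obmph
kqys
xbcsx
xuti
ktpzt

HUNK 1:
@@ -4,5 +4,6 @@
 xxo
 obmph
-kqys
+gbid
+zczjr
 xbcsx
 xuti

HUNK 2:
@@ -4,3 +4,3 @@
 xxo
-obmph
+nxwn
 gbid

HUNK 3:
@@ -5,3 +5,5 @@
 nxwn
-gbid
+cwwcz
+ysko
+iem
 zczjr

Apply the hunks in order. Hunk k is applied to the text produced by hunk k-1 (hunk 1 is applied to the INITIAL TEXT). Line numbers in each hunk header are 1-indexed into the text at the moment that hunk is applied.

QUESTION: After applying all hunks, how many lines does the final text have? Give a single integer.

Hunk 1: at line 4 remove [kqys] add [gbid,zczjr] -> 10 lines: yieb qegp kzh xxo obmph gbid zczjr xbcsx xuti ktpzt
Hunk 2: at line 4 remove [obmph] add [nxwn] -> 10 lines: yieb qegp kzh xxo nxwn gbid zczjr xbcsx xuti ktpzt
Hunk 3: at line 5 remove [gbid] add [cwwcz,ysko,iem] -> 12 lines: yieb qegp kzh xxo nxwn cwwcz ysko iem zczjr xbcsx xuti ktpzt
Final line count: 12

Answer: 12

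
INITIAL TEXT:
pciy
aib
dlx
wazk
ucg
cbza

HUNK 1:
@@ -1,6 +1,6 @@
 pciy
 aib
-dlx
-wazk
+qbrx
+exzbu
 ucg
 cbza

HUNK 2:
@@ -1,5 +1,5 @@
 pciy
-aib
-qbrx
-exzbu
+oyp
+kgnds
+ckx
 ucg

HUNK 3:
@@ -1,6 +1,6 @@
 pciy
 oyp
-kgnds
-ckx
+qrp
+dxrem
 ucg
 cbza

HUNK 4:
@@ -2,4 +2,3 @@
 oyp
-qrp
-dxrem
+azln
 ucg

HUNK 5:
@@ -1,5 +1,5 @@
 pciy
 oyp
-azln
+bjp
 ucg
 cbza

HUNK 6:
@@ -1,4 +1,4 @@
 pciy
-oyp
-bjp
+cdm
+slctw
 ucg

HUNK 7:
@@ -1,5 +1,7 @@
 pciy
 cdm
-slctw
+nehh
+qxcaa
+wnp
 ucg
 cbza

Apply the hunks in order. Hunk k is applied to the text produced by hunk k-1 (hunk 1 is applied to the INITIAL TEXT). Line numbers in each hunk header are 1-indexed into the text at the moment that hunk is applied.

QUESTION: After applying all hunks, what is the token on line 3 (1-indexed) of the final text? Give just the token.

Answer: nehh

Derivation:
Hunk 1: at line 1 remove [dlx,wazk] add [qbrx,exzbu] -> 6 lines: pciy aib qbrx exzbu ucg cbza
Hunk 2: at line 1 remove [aib,qbrx,exzbu] add [oyp,kgnds,ckx] -> 6 lines: pciy oyp kgnds ckx ucg cbza
Hunk 3: at line 1 remove [kgnds,ckx] add [qrp,dxrem] -> 6 lines: pciy oyp qrp dxrem ucg cbza
Hunk 4: at line 2 remove [qrp,dxrem] add [azln] -> 5 lines: pciy oyp azln ucg cbza
Hunk 5: at line 1 remove [azln] add [bjp] -> 5 lines: pciy oyp bjp ucg cbza
Hunk 6: at line 1 remove [oyp,bjp] add [cdm,slctw] -> 5 lines: pciy cdm slctw ucg cbza
Hunk 7: at line 1 remove [slctw] add [nehh,qxcaa,wnp] -> 7 lines: pciy cdm nehh qxcaa wnp ucg cbza
Final line 3: nehh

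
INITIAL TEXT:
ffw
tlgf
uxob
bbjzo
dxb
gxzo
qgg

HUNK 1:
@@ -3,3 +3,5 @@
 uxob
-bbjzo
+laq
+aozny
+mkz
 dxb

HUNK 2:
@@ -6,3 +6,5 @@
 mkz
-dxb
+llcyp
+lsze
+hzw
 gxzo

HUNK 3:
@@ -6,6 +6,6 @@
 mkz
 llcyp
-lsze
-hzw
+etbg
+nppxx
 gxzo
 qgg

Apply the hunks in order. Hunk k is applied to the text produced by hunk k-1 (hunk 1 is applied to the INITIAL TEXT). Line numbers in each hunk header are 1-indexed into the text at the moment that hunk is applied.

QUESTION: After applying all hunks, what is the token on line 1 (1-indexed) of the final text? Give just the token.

Hunk 1: at line 3 remove [bbjzo] add [laq,aozny,mkz] -> 9 lines: ffw tlgf uxob laq aozny mkz dxb gxzo qgg
Hunk 2: at line 6 remove [dxb] add [llcyp,lsze,hzw] -> 11 lines: ffw tlgf uxob laq aozny mkz llcyp lsze hzw gxzo qgg
Hunk 3: at line 6 remove [lsze,hzw] add [etbg,nppxx] -> 11 lines: ffw tlgf uxob laq aozny mkz llcyp etbg nppxx gxzo qgg
Final line 1: ffw

Answer: ffw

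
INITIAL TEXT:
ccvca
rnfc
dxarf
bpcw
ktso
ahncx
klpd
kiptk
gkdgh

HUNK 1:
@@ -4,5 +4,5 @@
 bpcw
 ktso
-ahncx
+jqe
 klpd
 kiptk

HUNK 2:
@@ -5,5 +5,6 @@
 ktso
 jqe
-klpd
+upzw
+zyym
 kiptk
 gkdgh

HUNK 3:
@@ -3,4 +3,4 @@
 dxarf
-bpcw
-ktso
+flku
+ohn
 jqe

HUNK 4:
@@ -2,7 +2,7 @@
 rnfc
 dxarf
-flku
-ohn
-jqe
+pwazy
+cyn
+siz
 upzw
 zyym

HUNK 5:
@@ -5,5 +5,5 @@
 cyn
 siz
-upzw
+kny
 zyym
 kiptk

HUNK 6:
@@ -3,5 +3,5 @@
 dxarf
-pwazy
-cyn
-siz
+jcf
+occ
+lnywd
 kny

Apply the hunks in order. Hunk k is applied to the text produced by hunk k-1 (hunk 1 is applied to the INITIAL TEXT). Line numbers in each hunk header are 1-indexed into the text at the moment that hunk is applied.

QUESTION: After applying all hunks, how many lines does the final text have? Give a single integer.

Answer: 10

Derivation:
Hunk 1: at line 4 remove [ahncx] add [jqe] -> 9 lines: ccvca rnfc dxarf bpcw ktso jqe klpd kiptk gkdgh
Hunk 2: at line 5 remove [klpd] add [upzw,zyym] -> 10 lines: ccvca rnfc dxarf bpcw ktso jqe upzw zyym kiptk gkdgh
Hunk 3: at line 3 remove [bpcw,ktso] add [flku,ohn] -> 10 lines: ccvca rnfc dxarf flku ohn jqe upzw zyym kiptk gkdgh
Hunk 4: at line 2 remove [flku,ohn,jqe] add [pwazy,cyn,siz] -> 10 lines: ccvca rnfc dxarf pwazy cyn siz upzw zyym kiptk gkdgh
Hunk 5: at line 5 remove [upzw] add [kny] -> 10 lines: ccvca rnfc dxarf pwazy cyn siz kny zyym kiptk gkdgh
Hunk 6: at line 3 remove [pwazy,cyn,siz] add [jcf,occ,lnywd] -> 10 lines: ccvca rnfc dxarf jcf occ lnywd kny zyym kiptk gkdgh
Final line count: 10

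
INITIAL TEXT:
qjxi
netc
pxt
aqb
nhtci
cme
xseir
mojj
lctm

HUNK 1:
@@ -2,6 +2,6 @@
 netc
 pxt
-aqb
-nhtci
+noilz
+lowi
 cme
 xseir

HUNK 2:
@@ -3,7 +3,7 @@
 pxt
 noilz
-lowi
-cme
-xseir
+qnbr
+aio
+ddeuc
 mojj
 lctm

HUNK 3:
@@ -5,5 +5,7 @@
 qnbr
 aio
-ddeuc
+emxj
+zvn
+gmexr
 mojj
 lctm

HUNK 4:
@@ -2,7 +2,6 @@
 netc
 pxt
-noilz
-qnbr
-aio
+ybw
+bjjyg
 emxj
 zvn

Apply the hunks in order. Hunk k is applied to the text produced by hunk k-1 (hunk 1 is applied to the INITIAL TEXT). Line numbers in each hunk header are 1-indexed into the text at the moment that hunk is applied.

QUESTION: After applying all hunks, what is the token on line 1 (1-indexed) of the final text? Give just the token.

Hunk 1: at line 2 remove [aqb,nhtci] add [noilz,lowi] -> 9 lines: qjxi netc pxt noilz lowi cme xseir mojj lctm
Hunk 2: at line 3 remove [lowi,cme,xseir] add [qnbr,aio,ddeuc] -> 9 lines: qjxi netc pxt noilz qnbr aio ddeuc mojj lctm
Hunk 3: at line 5 remove [ddeuc] add [emxj,zvn,gmexr] -> 11 lines: qjxi netc pxt noilz qnbr aio emxj zvn gmexr mojj lctm
Hunk 4: at line 2 remove [noilz,qnbr,aio] add [ybw,bjjyg] -> 10 lines: qjxi netc pxt ybw bjjyg emxj zvn gmexr mojj lctm
Final line 1: qjxi

Answer: qjxi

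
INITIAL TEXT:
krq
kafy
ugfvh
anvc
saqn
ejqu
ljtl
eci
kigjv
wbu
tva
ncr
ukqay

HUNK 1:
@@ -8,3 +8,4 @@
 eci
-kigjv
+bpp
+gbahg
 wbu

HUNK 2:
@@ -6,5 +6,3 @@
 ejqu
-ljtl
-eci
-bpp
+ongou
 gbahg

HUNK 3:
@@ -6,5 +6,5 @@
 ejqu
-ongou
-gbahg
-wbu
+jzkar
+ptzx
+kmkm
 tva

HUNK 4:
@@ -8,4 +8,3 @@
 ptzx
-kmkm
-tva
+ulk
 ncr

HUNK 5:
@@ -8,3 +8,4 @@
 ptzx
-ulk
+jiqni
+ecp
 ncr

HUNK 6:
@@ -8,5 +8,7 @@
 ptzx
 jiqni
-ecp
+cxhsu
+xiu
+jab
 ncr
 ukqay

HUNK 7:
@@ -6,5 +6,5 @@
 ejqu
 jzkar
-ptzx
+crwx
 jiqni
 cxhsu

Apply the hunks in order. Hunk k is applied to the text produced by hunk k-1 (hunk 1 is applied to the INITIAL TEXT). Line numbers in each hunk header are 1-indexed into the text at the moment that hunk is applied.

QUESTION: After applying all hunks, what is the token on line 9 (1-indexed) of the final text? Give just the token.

Hunk 1: at line 8 remove [kigjv] add [bpp,gbahg] -> 14 lines: krq kafy ugfvh anvc saqn ejqu ljtl eci bpp gbahg wbu tva ncr ukqay
Hunk 2: at line 6 remove [ljtl,eci,bpp] add [ongou] -> 12 lines: krq kafy ugfvh anvc saqn ejqu ongou gbahg wbu tva ncr ukqay
Hunk 3: at line 6 remove [ongou,gbahg,wbu] add [jzkar,ptzx,kmkm] -> 12 lines: krq kafy ugfvh anvc saqn ejqu jzkar ptzx kmkm tva ncr ukqay
Hunk 4: at line 8 remove [kmkm,tva] add [ulk] -> 11 lines: krq kafy ugfvh anvc saqn ejqu jzkar ptzx ulk ncr ukqay
Hunk 5: at line 8 remove [ulk] add [jiqni,ecp] -> 12 lines: krq kafy ugfvh anvc saqn ejqu jzkar ptzx jiqni ecp ncr ukqay
Hunk 6: at line 8 remove [ecp] add [cxhsu,xiu,jab] -> 14 lines: krq kafy ugfvh anvc saqn ejqu jzkar ptzx jiqni cxhsu xiu jab ncr ukqay
Hunk 7: at line 6 remove [ptzx] add [crwx] -> 14 lines: krq kafy ugfvh anvc saqn ejqu jzkar crwx jiqni cxhsu xiu jab ncr ukqay
Final line 9: jiqni

Answer: jiqni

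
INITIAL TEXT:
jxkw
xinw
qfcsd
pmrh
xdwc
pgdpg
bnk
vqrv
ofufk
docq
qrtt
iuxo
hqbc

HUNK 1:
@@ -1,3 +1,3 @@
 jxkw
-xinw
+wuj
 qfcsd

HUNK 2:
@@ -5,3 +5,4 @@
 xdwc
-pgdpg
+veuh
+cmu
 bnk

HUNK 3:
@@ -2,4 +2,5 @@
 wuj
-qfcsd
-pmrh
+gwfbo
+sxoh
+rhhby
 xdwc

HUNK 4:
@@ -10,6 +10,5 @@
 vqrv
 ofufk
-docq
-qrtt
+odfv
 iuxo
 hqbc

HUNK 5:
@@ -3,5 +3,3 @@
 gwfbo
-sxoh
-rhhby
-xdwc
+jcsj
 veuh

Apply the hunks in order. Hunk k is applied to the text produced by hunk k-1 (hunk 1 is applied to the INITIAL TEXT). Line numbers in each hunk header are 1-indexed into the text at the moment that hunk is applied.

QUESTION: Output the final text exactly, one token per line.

Hunk 1: at line 1 remove [xinw] add [wuj] -> 13 lines: jxkw wuj qfcsd pmrh xdwc pgdpg bnk vqrv ofufk docq qrtt iuxo hqbc
Hunk 2: at line 5 remove [pgdpg] add [veuh,cmu] -> 14 lines: jxkw wuj qfcsd pmrh xdwc veuh cmu bnk vqrv ofufk docq qrtt iuxo hqbc
Hunk 3: at line 2 remove [qfcsd,pmrh] add [gwfbo,sxoh,rhhby] -> 15 lines: jxkw wuj gwfbo sxoh rhhby xdwc veuh cmu bnk vqrv ofufk docq qrtt iuxo hqbc
Hunk 4: at line 10 remove [docq,qrtt] add [odfv] -> 14 lines: jxkw wuj gwfbo sxoh rhhby xdwc veuh cmu bnk vqrv ofufk odfv iuxo hqbc
Hunk 5: at line 3 remove [sxoh,rhhby,xdwc] add [jcsj] -> 12 lines: jxkw wuj gwfbo jcsj veuh cmu bnk vqrv ofufk odfv iuxo hqbc

Answer: jxkw
wuj
gwfbo
jcsj
veuh
cmu
bnk
vqrv
ofufk
odfv
iuxo
hqbc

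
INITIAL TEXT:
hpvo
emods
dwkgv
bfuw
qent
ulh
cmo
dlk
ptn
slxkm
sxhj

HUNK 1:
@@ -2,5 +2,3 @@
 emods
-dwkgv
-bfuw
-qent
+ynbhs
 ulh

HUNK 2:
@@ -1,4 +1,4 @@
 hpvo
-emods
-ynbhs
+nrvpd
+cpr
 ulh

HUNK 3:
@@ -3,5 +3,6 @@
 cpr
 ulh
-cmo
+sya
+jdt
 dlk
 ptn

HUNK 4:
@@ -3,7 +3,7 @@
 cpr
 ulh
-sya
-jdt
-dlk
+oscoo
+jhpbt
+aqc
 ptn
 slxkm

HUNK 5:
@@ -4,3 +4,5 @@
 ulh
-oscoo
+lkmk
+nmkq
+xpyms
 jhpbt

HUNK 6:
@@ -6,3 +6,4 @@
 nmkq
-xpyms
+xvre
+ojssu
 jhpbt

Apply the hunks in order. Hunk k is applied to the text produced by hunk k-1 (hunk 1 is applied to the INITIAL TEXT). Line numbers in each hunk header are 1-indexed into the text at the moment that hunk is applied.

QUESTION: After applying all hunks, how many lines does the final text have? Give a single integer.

Answer: 13

Derivation:
Hunk 1: at line 2 remove [dwkgv,bfuw,qent] add [ynbhs] -> 9 lines: hpvo emods ynbhs ulh cmo dlk ptn slxkm sxhj
Hunk 2: at line 1 remove [emods,ynbhs] add [nrvpd,cpr] -> 9 lines: hpvo nrvpd cpr ulh cmo dlk ptn slxkm sxhj
Hunk 3: at line 3 remove [cmo] add [sya,jdt] -> 10 lines: hpvo nrvpd cpr ulh sya jdt dlk ptn slxkm sxhj
Hunk 4: at line 3 remove [sya,jdt,dlk] add [oscoo,jhpbt,aqc] -> 10 lines: hpvo nrvpd cpr ulh oscoo jhpbt aqc ptn slxkm sxhj
Hunk 5: at line 4 remove [oscoo] add [lkmk,nmkq,xpyms] -> 12 lines: hpvo nrvpd cpr ulh lkmk nmkq xpyms jhpbt aqc ptn slxkm sxhj
Hunk 6: at line 6 remove [xpyms] add [xvre,ojssu] -> 13 lines: hpvo nrvpd cpr ulh lkmk nmkq xvre ojssu jhpbt aqc ptn slxkm sxhj
Final line count: 13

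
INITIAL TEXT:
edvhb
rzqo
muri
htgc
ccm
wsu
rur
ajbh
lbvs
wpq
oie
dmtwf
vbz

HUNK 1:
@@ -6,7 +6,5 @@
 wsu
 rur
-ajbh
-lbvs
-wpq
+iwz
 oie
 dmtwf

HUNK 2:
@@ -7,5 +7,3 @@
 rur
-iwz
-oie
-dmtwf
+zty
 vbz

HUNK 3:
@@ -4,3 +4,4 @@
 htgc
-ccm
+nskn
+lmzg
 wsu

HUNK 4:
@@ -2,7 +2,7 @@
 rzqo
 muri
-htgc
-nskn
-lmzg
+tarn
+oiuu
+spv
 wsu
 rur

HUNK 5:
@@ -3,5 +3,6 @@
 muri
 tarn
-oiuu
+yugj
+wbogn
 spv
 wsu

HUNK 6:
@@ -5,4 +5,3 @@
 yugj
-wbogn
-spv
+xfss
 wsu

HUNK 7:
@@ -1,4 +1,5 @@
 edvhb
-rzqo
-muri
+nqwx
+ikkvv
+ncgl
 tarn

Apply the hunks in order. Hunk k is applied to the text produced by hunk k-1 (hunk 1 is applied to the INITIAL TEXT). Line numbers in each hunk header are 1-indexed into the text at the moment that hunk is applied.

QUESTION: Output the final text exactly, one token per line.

Hunk 1: at line 6 remove [ajbh,lbvs,wpq] add [iwz] -> 11 lines: edvhb rzqo muri htgc ccm wsu rur iwz oie dmtwf vbz
Hunk 2: at line 7 remove [iwz,oie,dmtwf] add [zty] -> 9 lines: edvhb rzqo muri htgc ccm wsu rur zty vbz
Hunk 3: at line 4 remove [ccm] add [nskn,lmzg] -> 10 lines: edvhb rzqo muri htgc nskn lmzg wsu rur zty vbz
Hunk 4: at line 2 remove [htgc,nskn,lmzg] add [tarn,oiuu,spv] -> 10 lines: edvhb rzqo muri tarn oiuu spv wsu rur zty vbz
Hunk 5: at line 3 remove [oiuu] add [yugj,wbogn] -> 11 lines: edvhb rzqo muri tarn yugj wbogn spv wsu rur zty vbz
Hunk 6: at line 5 remove [wbogn,spv] add [xfss] -> 10 lines: edvhb rzqo muri tarn yugj xfss wsu rur zty vbz
Hunk 7: at line 1 remove [rzqo,muri] add [nqwx,ikkvv,ncgl] -> 11 lines: edvhb nqwx ikkvv ncgl tarn yugj xfss wsu rur zty vbz

Answer: edvhb
nqwx
ikkvv
ncgl
tarn
yugj
xfss
wsu
rur
zty
vbz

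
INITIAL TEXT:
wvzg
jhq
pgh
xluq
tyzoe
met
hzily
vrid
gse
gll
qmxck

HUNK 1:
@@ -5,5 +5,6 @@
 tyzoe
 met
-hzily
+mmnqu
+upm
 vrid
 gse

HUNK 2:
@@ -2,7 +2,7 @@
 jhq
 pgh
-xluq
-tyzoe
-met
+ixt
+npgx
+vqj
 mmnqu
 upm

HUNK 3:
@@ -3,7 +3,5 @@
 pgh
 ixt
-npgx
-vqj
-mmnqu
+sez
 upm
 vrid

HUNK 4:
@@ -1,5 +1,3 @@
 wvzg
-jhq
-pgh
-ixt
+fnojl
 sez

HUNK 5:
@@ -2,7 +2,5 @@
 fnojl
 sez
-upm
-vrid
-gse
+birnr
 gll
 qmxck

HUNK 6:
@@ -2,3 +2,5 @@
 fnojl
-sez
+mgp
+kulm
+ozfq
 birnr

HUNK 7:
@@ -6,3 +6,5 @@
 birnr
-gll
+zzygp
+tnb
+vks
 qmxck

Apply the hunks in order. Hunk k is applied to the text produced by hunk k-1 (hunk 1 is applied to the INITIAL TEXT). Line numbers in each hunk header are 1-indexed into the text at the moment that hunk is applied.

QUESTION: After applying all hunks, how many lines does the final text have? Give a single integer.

Answer: 10

Derivation:
Hunk 1: at line 5 remove [hzily] add [mmnqu,upm] -> 12 lines: wvzg jhq pgh xluq tyzoe met mmnqu upm vrid gse gll qmxck
Hunk 2: at line 2 remove [xluq,tyzoe,met] add [ixt,npgx,vqj] -> 12 lines: wvzg jhq pgh ixt npgx vqj mmnqu upm vrid gse gll qmxck
Hunk 3: at line 3 remove [npgx,vqj,mmnqu] add [sez] -> 10 lines: wvzg jhq pgh ixt sez upm vrid gse gll qmxck
Hunk 4: at line 1 remove [jhq,pgh,ixt] add [fnojl] -> 8 lines: wvzg fnojl sez upm vrid gse gll qmxck
Hunk 5: at line 2 remove [upm,vrid,gse] add [birnr] -> 6 lines: wvzg fnojl sez birnr gll qmxck
Hunk 6: at line 2 remove [sez] add [mgp,kulm,ozfq] -> 8 lines: wvzg fnojl mgp kulm ozfq birnr gll qmxck
Hunk 7: at line 6 remove [gll] add [zzygp,tnb,vks] -> 10 lines: wvzg fnojl mgp kulm ozfq birnr zzygp tnb vks qmxck
Final line count: 10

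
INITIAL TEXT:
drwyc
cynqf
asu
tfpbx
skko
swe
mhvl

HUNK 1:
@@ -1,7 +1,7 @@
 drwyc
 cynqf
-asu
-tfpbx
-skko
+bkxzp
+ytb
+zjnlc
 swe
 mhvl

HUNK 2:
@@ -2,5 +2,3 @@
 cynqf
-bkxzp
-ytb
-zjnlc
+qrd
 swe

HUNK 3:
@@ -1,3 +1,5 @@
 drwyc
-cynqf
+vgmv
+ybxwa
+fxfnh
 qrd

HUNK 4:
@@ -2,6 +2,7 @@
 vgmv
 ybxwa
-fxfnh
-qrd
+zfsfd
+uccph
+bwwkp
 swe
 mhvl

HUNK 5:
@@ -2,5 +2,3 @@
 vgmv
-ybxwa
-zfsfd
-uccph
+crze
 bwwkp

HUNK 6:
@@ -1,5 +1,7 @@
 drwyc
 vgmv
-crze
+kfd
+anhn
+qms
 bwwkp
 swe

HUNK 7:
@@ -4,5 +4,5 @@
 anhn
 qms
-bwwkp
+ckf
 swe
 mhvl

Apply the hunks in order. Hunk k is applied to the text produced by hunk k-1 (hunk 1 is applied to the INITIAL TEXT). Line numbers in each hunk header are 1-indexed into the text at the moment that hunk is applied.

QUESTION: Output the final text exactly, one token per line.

Answer: drwyc
vgmv
kfd
anhn
qms
ckf
swe
mhvl

Derivation:
Hunk 1: at line 1 remove [asu,tfpbx,skko] add [bkxzp,ytb,zjnlc] -> 7 lines: drwyc cynqf bkxzp ytb zjnlc swe mhvl
Hunk 2: at line 2 remove [bkxzp,ytb,zjnlc] add [qrd] -> 5 lines: drwyc cynqf qrd swe mhvl
Hunk 3: at line 1 remove [cynqf] add [vgmv,ybxwa,fxfnh] -> 7 lines: drwyc vgmv ybxwa fxfnh qrd swe mhvl
Hunk 4: at line 2 remove [fxfnh,qrd] add [zfsfd,uccph,bwwkp] -> 8 lines: drwyc vgmv ybxwa zfsfd uccph bwwkp swe mhvl
Hunk 5: at line 2 remove [ybxwa,zfsfd,uccph] add [crze] -> 6 lines: drwyc vgmv crze bwwkp swe mhvl
Hunk 6: at line 1 remove [crze] add [kfd,anhn,qms] -> 8 lines: drwyc vgmv kfd anhn qms bwwkp swe mhvl
Hunk 7: at line 4 remove [bwwkp] add [ckf] -> 8 lines: drwyc vgmv kfd anhn qms ckf swe mhvl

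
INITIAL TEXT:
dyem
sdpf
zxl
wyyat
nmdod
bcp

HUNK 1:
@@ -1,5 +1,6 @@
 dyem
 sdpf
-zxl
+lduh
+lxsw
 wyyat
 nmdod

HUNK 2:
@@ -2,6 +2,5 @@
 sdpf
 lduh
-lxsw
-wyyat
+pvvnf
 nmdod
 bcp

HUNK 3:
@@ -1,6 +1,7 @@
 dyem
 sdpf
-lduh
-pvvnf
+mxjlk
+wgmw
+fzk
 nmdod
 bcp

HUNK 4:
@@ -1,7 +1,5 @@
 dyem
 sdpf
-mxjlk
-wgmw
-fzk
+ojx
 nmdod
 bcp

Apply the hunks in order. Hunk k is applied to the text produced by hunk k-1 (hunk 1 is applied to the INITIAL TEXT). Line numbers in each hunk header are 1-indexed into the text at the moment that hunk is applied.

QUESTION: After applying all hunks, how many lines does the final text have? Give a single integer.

Answer: 5

Derivation:
Hunk 1: at line 1 remove [zxl] add [lduh,lxsw] -> 7 lines: dyem sdpf lduh lxsw wyyat nmdod bcp
Hunk 2: at line 2 remove [lxsw,wyyat] add [pvvnf] -> 6 lines: dyem sdpf lduh pvvnf nmdod bcp
Hunk 3: at line 1 remove [lduh,pvvnf] add [mxjlk,wgmw,fzk] -> 7 lines: dyem sdpf mxjlk wgmw fzk nmdod bcp
Hunk 4: at line 1 remove [mxjlk,wgmw,fzk] add [ojx] -> 5 lines: dyem sdpf ojx nmdod bcp
Final line count: 5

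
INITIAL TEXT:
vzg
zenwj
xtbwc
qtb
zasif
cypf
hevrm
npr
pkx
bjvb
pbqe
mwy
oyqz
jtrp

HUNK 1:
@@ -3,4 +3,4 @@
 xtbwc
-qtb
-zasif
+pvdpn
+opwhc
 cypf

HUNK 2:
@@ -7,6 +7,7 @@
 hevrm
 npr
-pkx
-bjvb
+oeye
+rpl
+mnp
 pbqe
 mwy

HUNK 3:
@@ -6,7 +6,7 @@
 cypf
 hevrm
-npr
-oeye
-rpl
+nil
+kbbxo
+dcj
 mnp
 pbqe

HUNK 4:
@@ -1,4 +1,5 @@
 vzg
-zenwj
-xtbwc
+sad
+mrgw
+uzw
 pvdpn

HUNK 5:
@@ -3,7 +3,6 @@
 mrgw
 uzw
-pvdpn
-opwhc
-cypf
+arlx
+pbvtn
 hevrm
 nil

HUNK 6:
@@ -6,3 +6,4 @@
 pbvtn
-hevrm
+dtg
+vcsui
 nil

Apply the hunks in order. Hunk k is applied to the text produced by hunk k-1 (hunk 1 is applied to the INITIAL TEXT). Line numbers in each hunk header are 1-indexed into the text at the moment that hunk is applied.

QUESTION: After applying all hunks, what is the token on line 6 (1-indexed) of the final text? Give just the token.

Hunk 1: at line 3 remove [qtb,zasif] add [pvdpn,opwhc] -> 14 lines: vzg zenwj xtbwc pvdpn opwhc cypf hevrm npr pkx bjvb pbqe mwy oyqz jtrp
Hunk 2: at line 7 remove [pkx,bjvb] add [oeye,rpl,mnp] -> 15 lines: vzg zenwj xtbwc pvdpn opwhc cypf hevrm npr oeye rpl mnp pbqe mwy oyqz jtrp
Hunk 3: at line 6 remove [npr,oeye,rpl] add [nil,kbbxo,dcj] -> 15 lines: vzg zenwj xtbwc pvdpn opwhc cypf hevrm nil kbbxo dcj mnp pbqe mwy oyqz jtrp
Hunk 4: at line 1 remove [zenwj,xtbwc] add [sad,mrgw,uzw] -> 16 lines: vzg sad mrgw uzw pvdpn opwhc cypf hevrm nil kbbxo dcj mnp pbqe mwy oyqz jtrp
Hunk 5: at line 3 remove [pvdpn,opwhc,cypf] add [arlx,pbvtn] -> 15 lines: vzg sad mrgw uzw arlx pbvtn hevrm nil kbbxo dcj mnp pbqe mwy oyqz jtrp
Hunk 6: at line 6 remove [hevrm] add [dtg,vcsui] -> 16 lines: vzg sad mrgw uzw arlx pbvtn dtg vcsui nil kbbxo dcj mnp pbqe mwy oyqz jtrp
Final line 6: pbvtn

Answer: pbvtn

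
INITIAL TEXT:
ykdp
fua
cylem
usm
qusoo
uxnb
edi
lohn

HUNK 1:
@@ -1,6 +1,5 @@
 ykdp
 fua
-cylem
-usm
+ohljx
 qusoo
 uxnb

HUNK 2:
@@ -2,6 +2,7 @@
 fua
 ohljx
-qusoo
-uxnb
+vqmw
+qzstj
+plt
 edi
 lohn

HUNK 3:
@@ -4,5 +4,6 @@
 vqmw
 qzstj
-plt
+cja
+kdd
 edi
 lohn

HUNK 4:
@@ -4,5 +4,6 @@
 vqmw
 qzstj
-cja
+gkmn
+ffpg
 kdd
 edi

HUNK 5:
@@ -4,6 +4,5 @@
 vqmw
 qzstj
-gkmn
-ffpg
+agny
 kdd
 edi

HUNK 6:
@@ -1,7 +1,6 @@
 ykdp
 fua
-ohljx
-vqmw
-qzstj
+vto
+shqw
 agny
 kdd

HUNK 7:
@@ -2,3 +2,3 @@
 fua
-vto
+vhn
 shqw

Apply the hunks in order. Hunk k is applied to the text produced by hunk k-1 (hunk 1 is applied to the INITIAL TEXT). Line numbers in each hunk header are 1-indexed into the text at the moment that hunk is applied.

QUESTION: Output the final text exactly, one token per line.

Hunk 1: at line 1 remove [cylem,usm] add [ohljx] -> 7 lines: ykdp fua ohljx qusoo uxnb edi lohn
Hunk 2: at line 2 remove [qusoo,uxnb] add [vqmw,qzstj,plt] -> 8 lines: ykdp fua ohljx vqmw qzstj plt edi lohn
Hunk 3: at line 4 remove [plt] add [cja,kdd] -> 9 lines: ykdp fua ohljx vqmw qzstj cja kdd edi lohn
Hunk 4: at line 4 remove [cja] add [gkmn,ffpg] -> 10 lines: ykdp fua ohljx vqmw qzstj gkmn ffpg kdd edi lohn
Hunk 5: at line 4 remove [gkmn,ffpg] add [agny] -> 9 lines: ykdp fua ohljx vqmw qzstj agny kdd edi lohn
Hunk 6: at line 1 remove [ohljx,vqmw,qzstj] add [vto,shqw] -> 8 lines: ykdp fua vto shqw agny kdd edi lohn
Hunk 7: at line 2 remove [vto] add [vhn] -> 8 lines: ykdp fua vhn shqw agny kdd edi lohn

Answer: ykdp
fua
vhn
shqw
agny
kdd
edi
lohn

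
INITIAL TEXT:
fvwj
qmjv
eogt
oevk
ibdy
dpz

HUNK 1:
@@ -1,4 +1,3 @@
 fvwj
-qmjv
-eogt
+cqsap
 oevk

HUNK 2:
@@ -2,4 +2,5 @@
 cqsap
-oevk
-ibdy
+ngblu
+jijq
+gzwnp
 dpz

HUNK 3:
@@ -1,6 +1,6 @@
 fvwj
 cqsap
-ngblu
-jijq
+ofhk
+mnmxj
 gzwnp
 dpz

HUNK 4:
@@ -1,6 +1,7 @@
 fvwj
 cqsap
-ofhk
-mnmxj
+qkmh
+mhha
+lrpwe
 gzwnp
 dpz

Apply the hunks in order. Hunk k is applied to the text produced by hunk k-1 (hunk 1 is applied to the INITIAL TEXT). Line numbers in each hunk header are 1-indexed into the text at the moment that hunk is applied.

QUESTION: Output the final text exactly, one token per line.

Answer: fvwj
cqsap
qkmh
mhha
lrpwe
gzwnp
dpz

Derivation:
Hunk 1: at line 1 remove [qmjv,eogt] add [cqsap] -> 5 lines: fvwj cqsap oevk ibdy dpz
Hunk 2: at line 2 remove [oevk,ibdy] add [ngblu,jijq,gzwnp] -> 6 lines: fvwj cqsap ngblu jijq gzwnp dpz
Hunk 3: at line 1 remove [ngblu,jijq] add [ofhk,mnmxj] -> 6 lines: fvwj cqsap ofhk mnmxj gzwnp dpz
Hunk 4: at line 1 remove [ofhk,mnmxj] add [qkmh,mhha,lrpwe] -> 7 lines: fvwj cqsap qkmh mhha lrpwe gzwnp dpz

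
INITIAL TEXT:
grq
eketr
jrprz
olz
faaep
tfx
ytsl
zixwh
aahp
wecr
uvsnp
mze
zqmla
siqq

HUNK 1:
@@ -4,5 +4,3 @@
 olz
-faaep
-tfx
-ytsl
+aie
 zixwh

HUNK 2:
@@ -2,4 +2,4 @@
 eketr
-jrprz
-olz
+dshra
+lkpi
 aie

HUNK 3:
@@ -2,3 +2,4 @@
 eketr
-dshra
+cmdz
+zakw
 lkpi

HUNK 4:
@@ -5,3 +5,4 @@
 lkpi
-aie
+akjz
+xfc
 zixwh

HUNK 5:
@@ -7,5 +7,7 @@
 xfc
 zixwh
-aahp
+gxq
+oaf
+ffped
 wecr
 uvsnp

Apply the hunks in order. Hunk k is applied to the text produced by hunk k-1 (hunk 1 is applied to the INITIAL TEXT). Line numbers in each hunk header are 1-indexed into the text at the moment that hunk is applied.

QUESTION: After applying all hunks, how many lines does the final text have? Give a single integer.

Hunk 1: at line 4 remove [faaep,tfx,ytsl] add [aie] -> 12 lines: grq eketr jrprz olz aie zixwh aahp wecr uvsnp mze zqmla siqq
Hunk 2: at line 2 remove [jrprz,olz] add [dshra,lkpi] -> 12 lines: grq eketr dshra lkpi aie zixwh aahp wecr uvsnp mze zqmla siqq
Hunk 3: at line 2 remove [dshra] add [cmdz,zakw] -> 13 lines: grq eketr cmdz zakw lkpi aie zixwh aahp wecr uvsnp mze zqmla siqq
Hunk 4: at line 5 remove [aie] add [akjz,xfc] -> 14 lines: grq eketr cmdz zakw lkpi akjz xfc zixwh aahp wecr uvsnp mze zqmla siqq
Hunk 5: at line 7 remove [aahp] add [gxq,oaf,ffped] -> 16 lines: grq eketr cmdz zakw lkpi akjz xfc zixwh gxq oaf ffped wecr uvsnp mze zqmla siqq
Final line count: 16

Answer: 16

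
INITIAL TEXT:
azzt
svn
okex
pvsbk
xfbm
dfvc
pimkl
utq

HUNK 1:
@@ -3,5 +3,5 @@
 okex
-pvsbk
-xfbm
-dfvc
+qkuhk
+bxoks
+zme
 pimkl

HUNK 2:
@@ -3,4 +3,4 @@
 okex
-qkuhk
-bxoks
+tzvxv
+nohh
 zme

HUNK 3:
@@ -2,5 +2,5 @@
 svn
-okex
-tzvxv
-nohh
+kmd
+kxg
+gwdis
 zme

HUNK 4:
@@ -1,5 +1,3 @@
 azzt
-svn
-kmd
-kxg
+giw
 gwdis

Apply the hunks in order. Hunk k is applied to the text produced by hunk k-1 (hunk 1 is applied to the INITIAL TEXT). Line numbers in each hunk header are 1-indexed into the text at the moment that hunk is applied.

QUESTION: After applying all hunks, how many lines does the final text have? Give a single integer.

Hunk 1: at line 3 remove [pvsbk,xfbm,dfvc] add [qkuhk,bxoks,zme] -> 8 lines: azzt svn okex qkuhk bxoks zme pimkl utq
Hunk 2: at line 3 remove [qkuhk,bxoks] add [tzvxv,nohh] -> 8 lines: azzt svn okex tzvxv nohh zme pimkl utq
Hunk 3: at line 2 remove [okex,tzvxv,nohh] add [kmd,kxg,gwdis] -> 8 lines: azzt svn kmd kxg gwdis zme pimkl utq
Hunk 4: at line 1 remove [svn,kmd,kxg] add [giw] -> 6 lines: azzt giw gwdis zme pimkl utq
Final line count: 6

Answer: 6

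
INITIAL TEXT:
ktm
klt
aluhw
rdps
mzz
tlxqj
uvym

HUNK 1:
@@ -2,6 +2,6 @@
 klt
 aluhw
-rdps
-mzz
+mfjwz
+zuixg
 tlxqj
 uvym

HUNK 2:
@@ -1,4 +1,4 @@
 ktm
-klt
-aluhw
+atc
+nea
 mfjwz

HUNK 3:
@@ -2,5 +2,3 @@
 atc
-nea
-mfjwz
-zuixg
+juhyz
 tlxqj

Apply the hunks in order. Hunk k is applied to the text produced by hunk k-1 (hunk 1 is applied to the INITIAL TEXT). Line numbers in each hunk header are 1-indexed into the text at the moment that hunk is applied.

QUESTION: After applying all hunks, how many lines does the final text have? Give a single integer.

Hunk 1: at line 2 remove [rdps,mzz] add [mfjwz,zuixg] -> 7 lines: ktm klt aluhw mfjwz zuixg tlxqj uvym
Hunk 2: at line 1 remove [klt,aluhw] add [atc,nea] -> 7 lines: ktm atc nea mfjwz zuixg tlxqj uvym
Hunk 3: at line 2 remove [nea,mfjwz,zuixg] add [juhyz] -> 5 lines: ktm atc juhyz tlxqj uvym
Final line count: 5

Answer: 5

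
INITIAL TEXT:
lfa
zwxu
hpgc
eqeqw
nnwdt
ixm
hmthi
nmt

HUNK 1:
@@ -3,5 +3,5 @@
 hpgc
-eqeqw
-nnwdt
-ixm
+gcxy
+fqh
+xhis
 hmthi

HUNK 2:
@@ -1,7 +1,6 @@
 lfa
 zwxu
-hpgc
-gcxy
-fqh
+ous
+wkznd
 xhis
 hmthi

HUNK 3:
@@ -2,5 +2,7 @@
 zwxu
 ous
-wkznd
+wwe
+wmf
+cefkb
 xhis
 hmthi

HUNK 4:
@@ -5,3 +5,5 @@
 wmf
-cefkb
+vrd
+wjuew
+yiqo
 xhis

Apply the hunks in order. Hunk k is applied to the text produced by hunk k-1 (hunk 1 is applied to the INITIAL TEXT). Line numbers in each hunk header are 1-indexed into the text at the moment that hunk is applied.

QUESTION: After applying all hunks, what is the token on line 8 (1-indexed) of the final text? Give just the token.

Answer: yiqo

Derivation:
Hunk 1: at line 3 remove [eqeqw,nnwdt,ixm] add [gcxy,fqh,xhis] -> 8 lines: lfa zwxu hpgc gcxy fqh xhis hmthi nmt
Hunk 2: at line 1 remove [hpgc,gcxy,fqh] add [ous,wkznd] -> 7 lines: lfa zwxu ous wkznd xhis hmthi nmt
Hunk 3: at line 2 remove [wkznd] add [wwe,wmf,cefkb] -> 9 lines: lfa zwxu ous wwe wmf cefkb xhis hmthi nmt
Hunk 4: at line 5 remove [cefkb] add [vrd,wjuew,yiqo] -> 11 lines: lfa zwxu ous wwe wmf vrd wjuew yiqo xhis hmthi nmt
Final line 8: yiqo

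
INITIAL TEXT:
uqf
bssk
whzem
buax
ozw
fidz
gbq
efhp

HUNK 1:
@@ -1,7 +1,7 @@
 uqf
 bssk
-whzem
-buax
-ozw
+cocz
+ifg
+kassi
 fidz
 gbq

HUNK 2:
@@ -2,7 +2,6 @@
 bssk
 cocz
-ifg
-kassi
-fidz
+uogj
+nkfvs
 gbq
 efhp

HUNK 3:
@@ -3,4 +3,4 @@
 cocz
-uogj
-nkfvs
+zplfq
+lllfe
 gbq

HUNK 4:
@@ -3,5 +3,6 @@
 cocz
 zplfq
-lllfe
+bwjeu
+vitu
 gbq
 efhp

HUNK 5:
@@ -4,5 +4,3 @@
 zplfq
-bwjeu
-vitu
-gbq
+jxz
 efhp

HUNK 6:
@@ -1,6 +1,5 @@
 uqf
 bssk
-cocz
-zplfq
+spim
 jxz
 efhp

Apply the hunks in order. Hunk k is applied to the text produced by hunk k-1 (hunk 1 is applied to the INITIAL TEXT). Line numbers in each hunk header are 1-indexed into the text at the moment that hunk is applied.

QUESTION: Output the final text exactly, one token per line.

Hunk 1: at line 1 remove [whzem,buax,ozw] add [cocz,ifg,kassi] -> 8 lines: uqf bssk cocz ifg kassi fidz gbq efhp
Hunk 2: at line 2 remove [ifg,kassi,fidz] add [uogj,nkfvs] -> 7 lines: uqf bssk cocz uogj nkfvs gbq efhp
Hunk 3: at line 3 remove [uogj,nkfvs] add [zplfq,lllfe] -> 7 lines: uqf bssk cocz zplfq lllfe gbq efhp
Hunk 4: at line 3 remove [lllfe] add [bwjeu,vitu] -> 8 lines: uqf bssk cocz zplfq bwjeu vitu gbq efhp
Hunk 5: at line 4 remove [bwjeu,vitu,gbq] add [jxz] -> 6 lines: uqf bssk cocz zplfq jxz efhp
Hunk 6: at line 1 remove [cocz,zplfq] add [spim] -> 5 lines: uqf bssk spim jxz efhp

Answer: uqf
bssk
spim
jxz
efhp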